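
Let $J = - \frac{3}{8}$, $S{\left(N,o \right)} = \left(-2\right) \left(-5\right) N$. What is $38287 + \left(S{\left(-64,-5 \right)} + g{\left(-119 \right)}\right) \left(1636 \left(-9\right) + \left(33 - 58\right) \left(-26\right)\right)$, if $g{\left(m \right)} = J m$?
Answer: $\frac{33670379}{4} \approx 8.4176 \cdot 10^{6}$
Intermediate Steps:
$S{\left(N,o \right)} = 10 N$
$J = - \frac{3}{8}$ ($J = \left(-3\right) \frac{1}{8} = - \frac{3}{8} \approx -0.375$)
$g{\left(m \right)} = - \frac{3 m}{8}$
$38287 + \left(S{\left(-64,-5 \right)} + g{\left(-119 \right)}\right) \left(1636 \left(-9\right) + \left(33 - 58\right) \left(-26\right)\right) = 38287 + \left(10 \left(-64\right) - - \frac{357}{8}\right) \left(1636 \left(-9\right) + \left(33 - 58\right) \left(-26\right)\right) = 38287 + \left(-640 + \frac{357}{8}\right) \left(-14724 - -650\right) = 38287 - \frac{4763 \left(-14724 + 650\right)}{8} = 38287 - - \frac{33517231}{4} = 38287 + \frac{33517231}{4} = \frac{33670379}{4}$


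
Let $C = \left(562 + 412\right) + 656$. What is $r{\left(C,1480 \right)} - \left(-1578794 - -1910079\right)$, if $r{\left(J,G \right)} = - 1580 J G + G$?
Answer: $-3811921805$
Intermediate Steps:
$C = 1630$ ($C = 974 + 656 = 1630$)
$r{\left(J,G \right)} = G - 1580 G J$ ($r{\left(J,G \right)} = - 1580 G J + G = G - 1580 G J$)
$r{\left(C,1480 \right)} - \left(-1578794 - -1910079\right) = 1480 \left(1 - 2575400\right) - \left(-1578794 - -1910079\right) = 1480 \left(1 - 2575400\right) - \left(-1578794 + 1910079\right) = 1480 \left(-2575399\right) - 331285 = -3811590520 - 331285 = -3811921805$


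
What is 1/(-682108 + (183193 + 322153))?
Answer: -1/176762 ≈ -5.6573e-6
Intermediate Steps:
1/(-682108 + (183193 + 322153)) = 1/(-682108 + 505346) = 1/(-176762) = -1/176762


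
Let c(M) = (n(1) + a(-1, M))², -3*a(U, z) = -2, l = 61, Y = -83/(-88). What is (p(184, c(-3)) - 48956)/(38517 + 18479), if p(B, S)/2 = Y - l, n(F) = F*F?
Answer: -2159349/2507824 ≈ -0.86104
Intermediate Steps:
Y = 83/88 (Y = -83*(-1/88) = 83/88 ≈ 0.94318)
a(U, z) = ⅔ (a(U, z) = -⅓*(-2) = ⅔)
n(F) = F²
c(M) = 25/9 (c(M) = (1² + ⅔)² = (1 + ⅔)² = (5/3)² = 25/9)
p(B, S) = -5285/44 (p(B, S) = 2*(83/88 - 1*61) = 2*(83/88 - 61) = 2*(-5285/88) = -5285/44)
(p(184, c(-3)) - 48956)/(38517 + 18479) = (-5285/44 - 48956)/(38517 + 18479) = -2159349/44/56996 = -2159349/44*1/56996 = -2159349/2507824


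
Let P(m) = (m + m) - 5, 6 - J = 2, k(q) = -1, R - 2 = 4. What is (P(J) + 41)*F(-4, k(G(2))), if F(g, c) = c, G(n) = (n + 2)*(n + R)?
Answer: -44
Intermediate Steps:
R = 6 (R = 2 + 4 = 6)
G(n) = (2 + n)*(6 + n) (G(n) = (n + 2)*(n + 6) = (2 + n)*(6 + n))
J = 4 (J = 6 - 1*2 = 6 - 2 = 4)
P(m) = -5 + 2*m (P(m) = 2*m - 5 = -5 + 2*m)
(P(J) + 41)*F(-4, k(G(2))) = ((-5 + 2*4) + 41)*(-1) = ((-5 + 8) + 41)*(-1) = (3 + 41)*(-1) = 44*(-1) = -44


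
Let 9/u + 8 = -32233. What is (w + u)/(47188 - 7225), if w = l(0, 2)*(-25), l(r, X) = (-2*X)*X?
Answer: 2149397/429482361 ≈ 0.0050046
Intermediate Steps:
l(r, X) = -2*X²
u = -3/10747 (u = 9/(-8 - 32233) = 9/(-32241) = 9*(-1/32241) = -3/10747 ≈ -0.00027915)
w = 200 (w = -2*2²*(-25) = -2*4*(-25) = -8*(-25) = 200)
(w + u)/(47188 - 7225) = (200 - 3/10747)/(47188 - 7225) = (2149397/10747)/39963 = (2149397/10747)*(1/39963) = 2149397/429482361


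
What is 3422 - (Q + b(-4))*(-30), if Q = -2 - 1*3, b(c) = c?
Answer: 3152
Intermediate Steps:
Q = -5 (Q = -2 - 3 = -5)
3422 - (Q + b(-4))*(-30) = 3422 - (-5 - 4)*(-30) = 3422 - (-9)*(-30) = 3422 - 1*270 = 3422 - 270 = 3152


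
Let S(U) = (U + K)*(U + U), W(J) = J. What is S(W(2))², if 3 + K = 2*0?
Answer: 16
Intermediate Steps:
K = -3 (K = -3 + 2*0 = -3 + 0 = -3)
S(U) = 2*U*(-3 + U) (S(U) = (U - 3)*(U + U) = (-3 + U)*(2*U) = 2*U*(-3 + U))
S(W(2))² = (2*2*(-3 + 2))² = (2*2*(-1))² = (-4)² = 16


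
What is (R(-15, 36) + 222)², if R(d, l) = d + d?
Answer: 36864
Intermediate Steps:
R(d, l) = 2*d
(R(-15, 36) + 222)² = (2*(-15) + 222)² = (-30 + 222)² = 192² = 36864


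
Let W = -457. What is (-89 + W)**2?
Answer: 298116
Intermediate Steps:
(-89 + W)**2 = (-89 - 457)**2 = (-546)**2 = 298116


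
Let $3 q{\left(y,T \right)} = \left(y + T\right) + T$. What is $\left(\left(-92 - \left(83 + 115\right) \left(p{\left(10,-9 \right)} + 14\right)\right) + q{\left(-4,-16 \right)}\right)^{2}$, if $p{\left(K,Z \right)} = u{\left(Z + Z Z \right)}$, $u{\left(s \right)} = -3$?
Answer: $5207524$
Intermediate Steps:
$p{\left(K,Z \right)} = -3$
$q{\left(y,T \right)} = \frac{y}{3} + \frac{2 T}{3}$ ($q{\left(y,T \right)} = \frac{\left(y + T\right) + T}{3} = \frac{\left(T + y\right) + T}{3} = \frac{y + 2 T}{3} = \frac{y}{3} + \frac{2 T}{3}$)
$\left(\left(-92 - \left(83 + 115\right) \left(p{\left(10,-9 \right)} + 14\right)\right) + q{\left(-4,-16 \right)}\right)^{2} = \left(\left(-92 - \left(83 + 115\right) \left(-3 + 14\right)\right) + \left(\frac{1}{3} \left(-4\right) + \frac{2}{3} \left(-16\right)\right)\right)^{2} = \left(\left(-92 - 198 \cdot 11\right) - 12\right)^{2} = \left(\left(-92 - 2178\right) - 12\right)^{2} = \left(-2270 - 12\right)^{2} = \left(-2282\right)^{2} = 5207524$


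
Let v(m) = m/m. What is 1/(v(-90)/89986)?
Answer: 89986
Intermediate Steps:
v(m) = 1
1/(v(-90)/89986) = 1/(1/89986) = 89986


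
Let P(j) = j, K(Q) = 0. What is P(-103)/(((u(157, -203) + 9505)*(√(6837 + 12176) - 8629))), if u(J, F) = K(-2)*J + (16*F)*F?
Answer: 888787/49789539597172 + 103*√19013/49789539597172 ≈ 1.8136e-8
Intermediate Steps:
u(J, F) = 16*F² (u(J, F) = 0*J + (16*F)*F = 0 + 16*F² = 16*F²)
P(-103)/(((u(157, -203) + 9505)*(√(6837 + 12176) - 8629))) = -103*1/((√(6837 + 12176) - 8629)*(16*(-203)² + 9505)) = -103*1/((√19013 - 8629)*(16*41209 + 9505)) = -103*1/((-8629 + √19013)*(659344 + 9505)) = -103*1/(668849*(-8629 + √19013)) = -103/(-5771498021 + 668849*√19013)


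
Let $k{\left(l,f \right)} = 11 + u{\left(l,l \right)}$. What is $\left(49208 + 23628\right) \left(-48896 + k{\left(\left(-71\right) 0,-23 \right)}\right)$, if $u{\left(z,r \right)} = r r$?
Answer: $-3560587860$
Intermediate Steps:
$u{\left(z,r \right)} = r^{2}$
$k{\left(l,f \right)} = 11 + l^{2}$
$\left(49208 + 23628\right) \left(-48896 + k{\left(\left(-71\right) 0,-23 \right)}\right) = \left(49208 + 23628\right) \left(-48896 + \left(11 + \left(\left(-71\right) 0\right)^{2}\right)\right) = 72836 \left(-48896 + \left(11 + 0^{2}\right)\right) = 72836 \left(-48896 + \left(11 + 0\right)\right) = 72836 \left(-48896 + 11\right) = 72836 \left(-48885\right) = -3560587860$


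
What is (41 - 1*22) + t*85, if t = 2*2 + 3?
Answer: 614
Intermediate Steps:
t = 7 (t = 4 + 3 = 7)
(41 - 1*22) + t*85 = (41 - 1*22) + 7*85 = (41 - 22) + 595 = 19 + 595 = 614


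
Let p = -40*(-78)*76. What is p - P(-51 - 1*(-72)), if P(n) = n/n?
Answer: 237119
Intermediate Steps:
P(n) = 1
p = 237120 (p = 3120*76 = 237120)
p - P(-51 - 1*(-72)) = 237120 - 1*1 = 237120 - 1 = 237119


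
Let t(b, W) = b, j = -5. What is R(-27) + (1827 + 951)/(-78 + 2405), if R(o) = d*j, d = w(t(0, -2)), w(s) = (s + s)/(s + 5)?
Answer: 2778/2327 ≈ 1.1938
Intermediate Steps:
w(s) = 2*s/(5 + s) (w(s) = (2*s)/(5 + s) = 2*s/(5 + s))
d = 0 (d = 2*0/(5 + 0) = 2*0/5 = 2*0*(⅕) = 0)
R(o) = 0 (R(o) = 0*(-5) = 0)
R(-27) + (1827 + 951)/(-78 + 2405) = 0 + (1827 + 951)/(-78 + 2405) = 0 + 2778/2327 = 2778/2327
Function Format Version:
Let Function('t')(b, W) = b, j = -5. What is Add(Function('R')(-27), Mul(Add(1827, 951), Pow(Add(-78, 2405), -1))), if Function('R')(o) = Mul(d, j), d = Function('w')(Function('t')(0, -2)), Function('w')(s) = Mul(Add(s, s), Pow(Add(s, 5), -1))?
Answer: Rational(2778, 2327) ≈ 1.1938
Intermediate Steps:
Function('w')(s) = Mul(2, s, Pow(Add(5, s), -1)) (Function('w')(s) = Mul(Mul(2, s), Pow(Add(5, s), -1)) = Mul(2, s, Pow(Add(5, s), -1)))
d = 0 (d = Mul(2, 0, Pow(Add(5, 0), -1)) = Mul(2, 0, Pow(5, -1)) = Mul(2, 0, Rational(1, 5)) = 0)
Function('R')(o) = 0 (Function('R')(o) = Mul(0, -5) = 0)
Add(Function('R')(-27), Mul(Add(1827, 951), Pow(Add(-78, 2405), -1))) = Add(0, Mul(Add(1827, 951), Pow(Add(-78, 2405), -1))) = Add(0, Mul(2778, Pow(2327, -1))) = Add(0, Mul(2778, Rational(1, 2327))) = Add(0, Rational(2778, 2327)) = Rational(2778, 2327)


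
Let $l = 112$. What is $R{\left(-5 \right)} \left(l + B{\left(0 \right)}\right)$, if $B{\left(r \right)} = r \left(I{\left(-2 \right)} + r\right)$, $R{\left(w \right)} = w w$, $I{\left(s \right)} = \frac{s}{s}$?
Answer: $2800$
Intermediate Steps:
$I{\left(s \right)} = 1$
$R{\left(w \right)} = w^{2}$
$B{\left(r \right)} = r \left(1 + r\right)$
$R{\left(-5 \right)} \left(l + B{\left(0 \right)}\right) = \left(-5\right)^{2} \left(112 + 0 \left(1 + 0\right)\right) = 25 \left(112 + 0 \cdot 1\right) = 25 \left(112 + 0\right) = 25 \cdot 112 = 2800$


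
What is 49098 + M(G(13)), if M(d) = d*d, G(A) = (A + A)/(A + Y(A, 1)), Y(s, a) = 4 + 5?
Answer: 5941027/121 ≈ 49099.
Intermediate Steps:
Y(s, a) = 9
G(A) = 2*A/(9 + A) (G(A) = (A + A)/(A + 9) = (2*A)/(9 + A) = 2*A/(9 + A))
M(d) = d²
49098 + M(G(13)) = 49098 + (2*13/(9 + 13))² = 49098 + (2*13/22)² = 49098 + (2*13*(1/22))² = 49098 + (13/11)² = 49098 + 169/121 = 5941027/121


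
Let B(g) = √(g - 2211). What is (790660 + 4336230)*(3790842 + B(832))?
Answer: 19435229941380 + 5126890*I*√1379 ≈ 1.9435e+13 + 1.9039e+8*I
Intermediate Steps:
B(g) = √(-2211 + g)
(790660 + 4336230)*(3790842 + B(832)) = (790660 + 4336230)*(3790842 + √(-2211 + 832)) = 5126890*(3790842 + √(-1379)) = 5126890*(3790842 + I*√1379) = 19435229941380 + 5126890*I*√1379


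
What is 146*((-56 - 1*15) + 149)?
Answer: 11388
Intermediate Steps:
146*((-56 - 1*15) + 149) = 146*((-56 - 15) + 149) = 146*(-71 + 149) = 146*78 = 11388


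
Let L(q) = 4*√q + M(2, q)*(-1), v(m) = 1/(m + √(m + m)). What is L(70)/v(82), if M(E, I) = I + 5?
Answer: -2*(41 + √41)*(75 - 4*√70) ≈ -3937.6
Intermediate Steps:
M(E, I) = 5 + I
v(m) = 1/(m + √2*√m) (v(m) = 1/(m + √(2*m)) = 1/(m + √2*√m))
L(q) = -5 - q + 4*√q (L(q) = 4*√q + (5 + q)*(-1) = 4*√q + (-5 - q) = -5 - q + 4*√q)
L(70)/v(82) = (-5 - 1*70 + 4*√70)/(1/(82 + √2*√82)) = (-5 - 70 + 4*√70)/(1/(82 + 2*√41)) = (-75 + 4*√70)*(82 + 2*√41)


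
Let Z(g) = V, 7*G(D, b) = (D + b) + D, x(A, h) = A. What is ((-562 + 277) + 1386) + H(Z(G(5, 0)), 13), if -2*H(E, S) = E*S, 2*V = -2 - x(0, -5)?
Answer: 2215/2 ≈ 1107.5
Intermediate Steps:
G(D, b) = b/7 + 2*D/7 (G(D, b) = ((D + b) + D)/7 = (b + 2*D)/7 = b/7 + 2*D/7)
V = -1 (V = (-2 - 1*0)/2 = (-2 + 0)/2 = (½)*(-2) = -1)
Z(g) = -1
H(E, S) = -E*S/2
((-562 + 277) + 1386) + H(Z(G(5, 0)), 13) = ((-562 + 277) + 1386) - ½*(-1)*13 = (-285 + 1386) + 13/2 = 1101 + 13/2 = 2215/2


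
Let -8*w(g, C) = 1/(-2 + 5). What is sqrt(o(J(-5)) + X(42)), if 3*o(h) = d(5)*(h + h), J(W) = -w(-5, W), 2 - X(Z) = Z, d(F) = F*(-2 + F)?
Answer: 5*I*sqrt(57)/6 ≈ 6.2915*I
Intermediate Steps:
w(g, C) = -1/24 (w(g, C) = -1/(8*(-2 + 5)) = -1/8/3 = -1/8*1/3 = -1/24)
X(Z) = 2 - Z
J(W) = 1/24 (J(W) = -1*(-1/24) = 1/24)
o(h) = 10*h (o(h) = ((5*(-2 + 5))*(h + h))/3 = ((5*3)*(2*h))/3 = (15*(2*h))/3 = (30*h)/3 = 10*h)
sqrt(o(J(-5)) + X(42)) = sqrt(10*(1/24) + (2 - 1*42)) = sqrt(5/12 + (2 - 42)) = sqrt(5/12 - 40) = sqrt(-475/12) = 5*I*sqrt(57)/6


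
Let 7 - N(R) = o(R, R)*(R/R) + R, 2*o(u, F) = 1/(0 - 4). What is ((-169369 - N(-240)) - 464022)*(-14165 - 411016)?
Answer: 2155287133005/8 ≈ 2.6941e+11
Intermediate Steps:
o(u, F) = -⅛ (o(u, F) = 1/(2*(0 - 4)) = (½)/(-4) = (½)*(-¼) = -⅛)
N(R) = 57/8 - R (N(R) = 7 - (-R/(8*R) + R) = 7 - (-⅛*1 + R) = 7 - (-⅛ + R) = 7 + (⅛ - R) = 57/8 - R)
((-169369 - N(-240)) - 464022)*(-14165 - 411016) = ((-169369 - (57/8 - 1*(-240))) - 464022)*(-14165 - 411016) = ((-169369 - (57/8 + 240)) - 464022)*(-425181) = ((-169369 - 1*1977/8) - 464022)*(-425181) = ((-169369 - 1977/8) - 464022)*(-425181) = (-1356929/8 - 464022)*(-425181) = -5069105/8*(-425181) = 2155287133005/8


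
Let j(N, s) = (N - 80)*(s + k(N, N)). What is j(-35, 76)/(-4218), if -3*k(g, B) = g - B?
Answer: 230/111 ≈ 2.0721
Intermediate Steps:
k(g, B) = -g/3 + B/3 (k(g, B) = -(g - B)/3 = -g/3 + B/3)
j(N, s) = s*(-80 + N) (j(N, s) = (N - 80)*(s + (-N/3 + N/3)) = (-80 + N)*(s + 0) = (-80 + N)*s = s*(-80 + N))
j(-35, 76)/(-4218) = (76*(-80 - 35))/(-4218) = (76*(-115))*(-1/4218) = -8740*(-1/4218) = 230/111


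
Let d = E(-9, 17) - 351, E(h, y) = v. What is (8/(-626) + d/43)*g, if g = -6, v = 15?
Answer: 632040/13459 ≈ 46.960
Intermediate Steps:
E(h, y) = 15
d = -336 (d = 15 - 351 = -336)
(8/(-626) + d/43)*g = (8/(-626) - 336/43)*(-6) = (8*(-1/626) - 336*1/43)*(-6) = (-4/313 - 336/43)*(-6) = -105340/13459*(-6) = 632040/13459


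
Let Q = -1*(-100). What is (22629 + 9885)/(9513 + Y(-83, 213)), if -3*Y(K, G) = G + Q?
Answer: 48771/14113 ≈ 3.4557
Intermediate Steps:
Q = 100
Y(K, G) = -100/3 - G/3 (Y(K, G) = -(G + 100)/3 = -(100 + G)/3 = -100/3 - G/3)
(22629 + 9885)/(9513 + Y(-83, 213)) = (22629 + 9885)/(9513 + (-100/3 - ⅓*213)) = 32514/(9513 + (-100/3 - 71)) = 32514/(9513 - 313/3) = 32514/(28226/3) = 32514*(3/28226) = 48771/14113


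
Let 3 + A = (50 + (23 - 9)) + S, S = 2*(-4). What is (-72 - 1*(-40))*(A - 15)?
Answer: -1216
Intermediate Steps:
S = -8
A = 53 (A = -3 + ((50 + (23 - 9)) - 8) = -3 + ((50 + 14) - 8) = -3 + (64 - 8) = -3 + 56 = 53)
(-72 - 1*(-40))*(A - 15) = (-72 - 1*(-40))*(53 - 15) = (-72 + 40)*38 = -32*38 = -1216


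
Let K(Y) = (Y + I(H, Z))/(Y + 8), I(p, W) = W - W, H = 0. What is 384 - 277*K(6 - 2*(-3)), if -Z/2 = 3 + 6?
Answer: 1089/5 ≈ 217.80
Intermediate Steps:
Z = -18 (Z = -2*(3 + 6) = -2*9 = -18)
I(p, W) = 0
K(Y) = Y/(8 + Y) (K(Y) = (Y + 0)/(Y + 8) = Y/(8 + Y))
384 - 277*K(6 - 2*(-3)) = 384 - 277*(6 - 2*(-3))/(8 + (6 - 2*(-3))) = 384 - 277*(6 + 6)/(8 + (6 + 6)) = 384 - 3324/(8 + 12) = 384 - 3324/20 = 384 - 277*⅗ = 384 - 831/5 = 1089/5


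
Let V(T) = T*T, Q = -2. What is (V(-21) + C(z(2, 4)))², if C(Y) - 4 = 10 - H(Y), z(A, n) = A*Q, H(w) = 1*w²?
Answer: 192721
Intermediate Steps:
H(w) = w²
z(A, n) = -2*A (z(A, n) = A*(-2) = -2*A)
C(Y) = 14 - Y² (C(Y) = 4 + (10 - Y²) = 14 - Y²)
V(T) = T²
(V(-21) + C(z(2, 4)))² = ((-21)² + (14 - (-2*2)²))² = (441 + (14 - 1*(-4)²))² = (441 + (14 - 1*16))² = (441 + (14 - 16))² = (441 - 2)² = 439² = 192721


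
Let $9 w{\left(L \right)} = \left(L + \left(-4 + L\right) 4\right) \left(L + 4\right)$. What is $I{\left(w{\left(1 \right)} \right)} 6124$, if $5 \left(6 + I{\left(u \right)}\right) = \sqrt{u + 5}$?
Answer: $-36744 + \frac{6124 i \sqrt{10}}{15} \approx -36744.0 + 1291.1 i$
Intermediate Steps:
$w{\left(L \right)} = \frac{\left(-16 + 5 L\right) \left(4 + L\right)}{9}$ ($w{\left(L \right)} = \frac{\left(L + \left(-4 + L\right) 4\right) \left(L + 4\right)}{9} = \frac{\left(L + \left(-16 + 4 L\right)\right) \left(4 + L\right)}{9} = \frac{\left(-16 + 5 L\right) \left(4 + L\right)}{9}$)
$I{\left(u \right)} = -6 + \frac{\sqrt{5 + u}}{5}$ ($I{\left(u \right)} = -6 + \frac{\sqrt{u + 5}}{5} = -6 + \frac{\sqrt{5 + u}}{5}$)
$I{\left(w{\left(1 \right)} \right)} 6124 = \left(-6 + \frac{\sqrt{5 + \left(- \frac{64}{9} + \frac{4}{9} \cdot 1 + \frac{5 \cdot 1^{2}}{9}\right)}}{5}\right) 6124 = \left(-6 + \frac{\sqrt{5 + \left(- \frac{64}{9} + \frac{4}{9} + \frac{5}{9} \cdot 1\right)}}{5}\right) 6124 = \left(-6 + \frac{\sqrt{5 + \left(- \frac{64}{9} + \frac{4}{9} + \frac{5}{9}\right)}}{5}\right) 6124 = \left(-6 + \frac{\sqrt{5 - \frac{55}{9}}}{5}\right) 6124 = \left(-6 + \frac{\sqrt{- \frac{10}{9}}}{5}\right) 6124 = \left(-6 + \frac{\frac{1}{3} i \sqrt{10}}{5}\right) 6124 = \left(-6 + \frac{i \sqrt{10}}{15}\right) 6124 = -36744 + \frac{6124 i \sqrt{10}}{15}$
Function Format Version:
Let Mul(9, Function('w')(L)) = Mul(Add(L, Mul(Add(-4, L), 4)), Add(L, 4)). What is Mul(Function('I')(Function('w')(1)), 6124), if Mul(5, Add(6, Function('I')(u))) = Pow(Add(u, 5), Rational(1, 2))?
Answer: Add(-36744, Mul(Rational(6124, 15), I, Pow(10, Rational(1, 2)))) ≈ Add(-36744., Mul(1291.1, I))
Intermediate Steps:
Function('w')(L) = Mul(Rational(1, 9), Add(-16, Mul(5, L)), Add(4, L)) (Function('w')(L) = Mul(Rational(1, 9), Mul(Add(L, Mul(Add(-4, L), 4)), Add(L, 4))) = Mul(Rational(1, 9), Mul(Add(L, Add(-16, Mul(4, L))), Add(4, L))) = Mul(Rational(1, 9), Mul(Add(-16, Mul(5, L)), Add(4, L))) = Mul(Rational(1, 9), Add(-16, Mul(5, L)), Add(4, L)))
Function('I')(u) = Add(-6, Mul(Rational(1, 5), Pow(Add(5, u), Rational(1, 2)))) (Function('I')(u) = Add(-6, Mul(Rational(1, 5), Pow(Add(u, 5), Rational(1, 2)))) = Add(-6, Mul(Rational(1, 5), Pow(Add(5, u), Rational(1, 2)))))
Mul(Function('I')(Function('w')(1)), 6124) = Mul(Add(-6, Mul(Rational(1, 5), Pow(Add(5, Add(Rational(-64, 9), Mul(Rational(4, 9), 1), Mul(Rational(5, 9), Pow(1, 2)))), Rational(1, 2)))), 6124) = Mul(Add(-6, Mul(Rational(1, 5), Pow(Add(5, Add(Rational(-64, 9), Rational(4, 9), Mul(Rational(5, 9), 1))), Rational(1, 2)))), 6124) = Mul(Add(-6, Mul(Rational(1, 5), Pow(Add(5, Add(Rational(-64, 9), Rational(4, 9), Rational(5, 9))), Rational(1, 2)))), 6124) = Mul(Add(-6, Mul(Rational(1, 5), Pow(Add(5, Rational(-55, 9)), Rational(1, 2)))), 6124) = Mul(Add(-6, Mul(Rational(1, 5), Pow(Rational(-10, 9), Rational(1, 2)))), 6124) = Mul(Add(-6, Mul(Rational(1, 5), Mul(Rational(1, 3), I, Pow(10, Rational(1, 2))))), 6124) = Mul(Add(-6, Mul(Rational(1, 15), I, Pow(10, Rational(1, 2)))), 6124) = Add(-36744, Mul(Rational(6124, 15), I, Pow(10, Rational(1, 2))))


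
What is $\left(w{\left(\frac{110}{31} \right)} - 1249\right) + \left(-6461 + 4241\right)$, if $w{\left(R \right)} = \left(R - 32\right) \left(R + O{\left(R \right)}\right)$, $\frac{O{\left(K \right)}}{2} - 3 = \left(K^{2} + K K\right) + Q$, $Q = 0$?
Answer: $- \frac{154127011}{29791} \approx -5173.6$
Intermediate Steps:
$O{\left(K \right)} = 6 + 4 K^{2}$ ($O{\left(K \right)} = 6 + 2 \left(\left(K^{2} + K K\right) + 0\right) = 6 + 2 \left(\left(K^{2} + K^{2}\right) + 0\right) = 6 + 2 \left(2 K^{2} + 0\right) = 6 + 2 \cdot 2 K^{2} = 6 + 4 K^{2}$)
$w{\left(R \right)} = \left(-32 + R\right) \left(6 + R + 4 R^{2}\right)$ ($w{\left(R \right)} = \left(R - 32\right) \left(R + \left(6 + 4 R^{2}\right)\right) = \left(-32 + R\right) \left(6 + R + 4 R^{2}\right)$)
$\left(w{\left(\frac{110}{31} \right)} - 1249\right) + \left(-6461 + 4241\right) = \left(\left(-192 - 127 \left(\frac{110}{31}\right)^{2} - 26 \cdot \frac{110}{31} + 4 \left(\frac{110}{31}\right)^{3}\right) - 1249\right) + \left(-6461 + 4241\right) = \left(\left(-192 - 127 \left(110 \cdot \frac{1}{31}\right)^{2} - 26 \cdot 110 \cdot \frac{1}{31} + 4 \left(110 \cdot \frac{1}{31}\right)^{3}\right) - 1249\right) - 2220 = \left(\left(-192 - 127 \left(\frac{110}{31}\right)^{2} - \frac{2860}{31} + 4 \left(\frac{110}{31}\right)^{3}\right) - 1249\right) - 2220 = \left(\left(-192 - \frac{1536700}{961} - \frac{2860}{31} + 4 \cdot \frac{1331000}{29791}\right) - 1249\right) - 2220 = \left(\left(-192 - \frac{1536700}{961} - \frac{2860}{31} + \frac{5324000}{29791}\right) - 1249\right) - 2220 = \left(- \frac{50782032}{29791} - 1249\right) - 2220 = - \frac{87990991}{29791} - 2220 = - \frac{154127011}{29791}$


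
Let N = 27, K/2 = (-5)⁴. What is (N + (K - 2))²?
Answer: 1625625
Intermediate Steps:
K = 1250 (K = 2*(-5)⁴ = 2*625 = 1250)
(N + (K - 2))² = (27 + (1250 - 2))² = (27 + 1248)² = 1275² = 1625625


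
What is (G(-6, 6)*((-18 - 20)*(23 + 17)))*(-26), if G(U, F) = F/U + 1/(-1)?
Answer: -79040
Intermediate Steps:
G(U, F) = -1 + F/U (G(U, F) = F/U + 1*(-1) = F/U - 1 = -1 + F/U)
(G(-6, 6)*((-18 - 20)*(23 + 17)))*(-26) = (((6 - 1*(-6))/(-6))*((-18 - 20)*(23 + 17)))*(-26) = ((-(6 + 6)/6)*(-38*40))*(-26) = (-1/6*12*(-1520))*(-26) = -2*(-1520)*(-26) = 3040*(-26) = -79040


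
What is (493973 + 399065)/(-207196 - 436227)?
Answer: -893038/643423 ≈ -1.3879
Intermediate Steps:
(493973 + 399065)/(-207196 - 436227) = 893038/(-643423) = 893038*(-1/643423) = -893038/643423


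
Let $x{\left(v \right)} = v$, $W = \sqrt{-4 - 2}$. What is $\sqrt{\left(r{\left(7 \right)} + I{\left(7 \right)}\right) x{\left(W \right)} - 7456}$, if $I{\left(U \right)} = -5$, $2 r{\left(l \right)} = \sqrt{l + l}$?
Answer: $\sqrt{-7456 + i \sqrt{21} - 5 i \sqrt{6}} \approx 0.0444 - 86.348 i$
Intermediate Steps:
$W = i \sqrt{6}$ ($W = \sqrt{-6} = i \sqrt{6} \approx 2.4495 i$)
$r{\left(l \right)} = \frac{\sqrt{2} \sqrt{l}}{2}$ ($r{\left(l \right)} = \frac{\sqrt{l + l}}{2} = \frac{\sqrt{2 l}}{2} = \frac{\sqrt{2} \sqrt{l}}{2}$)
$\sqrt{\left(r{\left(7 \right)} + I{\left(7 \right)}\right) x{\left(W \right)} - 7456} = \sqrt{\left(\frac{\sqrt{2} \sqrt{7}}{2} - 5\right) i \sqrt{6} - 7456} = \sqrt{\left(\frac{\sqrt{14}}{2} - 5\right) i \sqrt{6} - 7456} = \sqrt{\left(-5 + \frac{\sqrt{14}}{2}\right) i \sqrt{6} - 7456} = \sqrt{i \sqrt{6} \left(-5 + \frac{\sqrt{14}}{2}\right) - 7456} = \sqrt{-7456 + i \sqrt{6} \left(-5 + \frac{\sqrt{14}}{2}\right)}$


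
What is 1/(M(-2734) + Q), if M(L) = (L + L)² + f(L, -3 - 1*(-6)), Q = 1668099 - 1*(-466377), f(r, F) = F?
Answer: 1/32033503 ≈ 3.1217e-8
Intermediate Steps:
Q = 2134476 (Q = 1668099 + 466377 = 2134476)
M(L) = 3 + 4*L² (M(L) = (L + L)² + (-3 - 1*(-6)) = (2*L)² + (-3 + 6) = 4*L² + 3 = 3 + 4*L²)
1/(M(-2734) + Q) = 1/((3 + 4*(-2734)²) + 2134476) = 1/((3 + 4*7474756) + 2134476) = 1/((3 + 29899024) + 2134476) = 1/(29899027 + 2134476) = 1/32033503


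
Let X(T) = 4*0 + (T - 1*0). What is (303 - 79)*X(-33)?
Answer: -7392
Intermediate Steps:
X(T) = T (X(T) = 0 + (T + 0) = 0 + T = T)
(303 - 79)*X(-33) = (303 - 79)*(-33) = 224*(-33) = -7392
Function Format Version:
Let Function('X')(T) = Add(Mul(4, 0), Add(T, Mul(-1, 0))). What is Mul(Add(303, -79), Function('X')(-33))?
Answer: -7392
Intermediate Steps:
Function('X')(T) = T (Function('X')(T) = Add(0, Add(T, 0)) = Add(0, T) = T)
Mul(Add(303, -79), Function('X')(-33)) = Mul(Add(303, -79), -33) = Mul(224, -33) = -7392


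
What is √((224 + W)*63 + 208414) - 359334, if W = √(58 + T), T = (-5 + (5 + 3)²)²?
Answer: -359334 + √(222526 + 63*√3539) ≈ -3.5886e+5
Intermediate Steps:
T = 3481 (T = (-5 + 8²)² = (-5 + 64)² = 59² = 3481)
W = √3539 (W = √(58 + 3481) = √3539 ≈ 59.490)
√((224 + W)*63 + 208414) - 359334 = √((224 + √3539)*63 + 208414) - 359334 = √((14112 + 63*√3539) + 208414) - 359334 = √(222526 + 63*√3539) - 359334 = -359334 + √(222526 + 63*√3539)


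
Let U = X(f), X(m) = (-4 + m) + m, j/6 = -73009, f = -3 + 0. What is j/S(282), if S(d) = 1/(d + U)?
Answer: -119150688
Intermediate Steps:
f = -3
j = -438054 (j = 6*(-73009) = -438054)
X(m) = -4 + 2*m
U = -10 (U = -4 + 2*(-3) = -4 - 6 = -10)
S(d) = 1/(-10 + d) (S(d) = 1/(d - 10) = 1/(-10 + d))
j/S(282) = -438054/(1/(-10 + 282)) = -438054/(1/272) = -438054/1/272 = -438054*272 = -119150688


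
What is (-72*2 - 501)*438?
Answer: -282510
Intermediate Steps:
(-72*2 - 501)*438 = (-144 - 501)*438 = -645*438 = -282510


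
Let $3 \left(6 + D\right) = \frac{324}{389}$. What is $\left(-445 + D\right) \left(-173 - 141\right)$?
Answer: $\frac{55053934}{389} \approx 1.4153 \cdot 10^{5}$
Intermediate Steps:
$D = - \frac{2226}{389}$ ($D = -6 + \frac{324 \cdot \frac{1}{389}}{3} = -6 + \frac{1}{3} \cdot \frac{324}{389} = -6 + \frac{108}{389} = - \frac{2226}{389} \approx -5.7224$)
$\left(-445 + D\right) \left(-173 - 141\right) = \left(-445 - \frac{2226}{389}\right) \left(-173 - 141\right) = \left(- \frac{175331}{389}\right) \left(-314\right) = \frac{55053934}{389}$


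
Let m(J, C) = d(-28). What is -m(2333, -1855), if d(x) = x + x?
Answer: 56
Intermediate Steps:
d(x) = 2*x
m(J, C) = -56 (m(J, C) = 2*(-28) = -56)
-m(2333, -1855) = -1*(-56) = 56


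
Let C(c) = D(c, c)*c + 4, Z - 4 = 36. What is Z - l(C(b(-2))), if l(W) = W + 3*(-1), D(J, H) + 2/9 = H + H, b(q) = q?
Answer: 275/9 ≈ 30.556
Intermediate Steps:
Z = 40 (Z = 4 + 36 = 40)
D(J, H) = -2/9 + 2*H (D(J, H) = -2/9 + (H + H) = -2/9 + 2*H)
C(c) = 4 + c*(-2/9 + 2*c) (C(c) = (-2/9 + 2*c)*c + 4 = c*(-2/9 + 2*c) + 4 = 4 + c*(-2/9 + 2*c))
l(W) = -3 + W (l(W) = W - 3 = -3 + W)
Z - l(C(b(-2))) = 40 - (-3 + (4 + (2/9)*(-2)*(-1 + 9*(-2)))) = 40 - (-3 + (4 + (2/9)*(-2)*(-1 - 18))) = 40 - (-3 + (4 + (2/9)*(-2)*(-19))) = 40 - (-3 + (4 + 76/9)) = 40 - (-3 + 112/9) = 40 - 1*85/9 = 40 - 85/9 = 275/9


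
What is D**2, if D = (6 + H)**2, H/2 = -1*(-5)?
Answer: 65536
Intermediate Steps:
H = 10 (H = 2*(-1*(-5)) = 2*5 = 10)
D = 256 (D = (6 + 10)**2 = 16**2 = 256)
D**2 = 256**2 = 65536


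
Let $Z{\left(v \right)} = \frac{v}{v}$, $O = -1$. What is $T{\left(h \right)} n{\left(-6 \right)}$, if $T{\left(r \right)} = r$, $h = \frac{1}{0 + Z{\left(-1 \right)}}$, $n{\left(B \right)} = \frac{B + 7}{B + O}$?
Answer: $- \frac{1}{7} \approx -0.14286$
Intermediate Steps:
$n{\left(B \right)} = \frac{7 + B}{-1 + B}$ ($n{\left(B \right)} = \frac{B + 7}{B - 1} = \frac{7 + B}{-1 + B}$)
$Z{\left(v \right)} = 1$
$h = 1$ ($h = \frac{1}{0 + 1} = 1^{-1} = 1$)
$T{\left(h \right)} n{\left(-6 \right)} = 1 \frac{7 - 6}{-1 - 6} = 1 \frac{1}{-7} \cdot 1 = 1 \left(\left(- \frac{1}{7}\right) 1\right) = 1 \left(- \frac{1}{7}\right) = - \frac{1}{7}$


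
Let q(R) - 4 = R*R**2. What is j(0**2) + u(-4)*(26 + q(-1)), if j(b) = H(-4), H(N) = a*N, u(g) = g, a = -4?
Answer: -100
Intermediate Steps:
q(R) = 4 + R**3 (q(R) = 4 + R*R**2 = 4 + R**3)
H(N) = -4*N
j(b) = 16 (j(b) = -4*(-4) = 16)
j(0**2) + u(-4)*(26 + q(-1)) = 16 - 4*(26 + (4 + (-1)**3)) = 16 - 4*(26 + (4 - 1)) = 16 - 4*(26 + 3) = 16 - 4*29 = 16 - 116 = -100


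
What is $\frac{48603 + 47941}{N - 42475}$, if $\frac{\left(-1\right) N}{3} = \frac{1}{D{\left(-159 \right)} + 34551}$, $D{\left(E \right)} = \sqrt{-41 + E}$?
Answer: $\frac{48272 \left(- 10 \sqrt{2} + 34551 i\right)}{- 733776864 i + 212375 \sqrt{2}} \approx -2.273 - 1.5916 \cdot 10^{-12} i$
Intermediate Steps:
$N = - \frac{3}{34551 + 10 i \sqrt{2}}$ ($N = - \frac{3}{\sqrt{-41 - 159} + 34551} = - \frac{3}{\sqrt{-200} + 34551} = - \frac{3}{10 i \sqrt{2} + 34551} = - \frac{3}{34551 + 10 i \sqrt{2}} \approx -8.6828 \cdot 10^{-5} + 3.554 \cdot 10^{-8} i$)
$\frac{48603 + 47941}{N - 42475} = \frac{48603 + 47941}{\left(- \frac{103653}{1193771801} + \frac{30 i \sqrt{2}}{1193771801}\right) - 42475} = \frac{96544}{- \frac{50705457351128}{1193771801} + \frac{30 i \sqrt{2}}{1193771801}}$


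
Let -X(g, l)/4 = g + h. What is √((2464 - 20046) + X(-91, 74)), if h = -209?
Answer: I*√16382 ≈ 127.99*I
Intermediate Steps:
X(g, l) = 836 - 4*g (X(g, l) = -4*(g - 209) = -4*(-209 + g) = 836 - 4*g)
√((2464 - 20046) + X(-91, 74)) = √((2464 - 20046) + (836 - 4*(-91))) = √(-17582 + (836 + 364)) = √(-17582 + 1200) = √(-16382) = I*√16382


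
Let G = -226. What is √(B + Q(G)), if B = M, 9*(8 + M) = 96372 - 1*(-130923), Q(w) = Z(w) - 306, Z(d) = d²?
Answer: √76017 ≈ 275.71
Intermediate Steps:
Q(w) = -306 + w² (Q(w) = w² - 306 = -306 + w²)
M = 25247 (M = -8 + (96372 - 1*(-130923))/9 = -8 + (96372 + 130923)/9 = -8 + (⅑)*227295 = -8 + 25255 = 25247)
B = 25247
√(B + Q(G)) = √(25247 + (-306 + (-226)²)) = √(25247 + (-306 + 51076)) = √(25247 + 50770) = √76017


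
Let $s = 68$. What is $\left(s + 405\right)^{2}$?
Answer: $223729$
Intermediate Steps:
$\left(s + 405\right)^{2} = \left(68 + 405\right)^{2} = 473^{2} = 223729$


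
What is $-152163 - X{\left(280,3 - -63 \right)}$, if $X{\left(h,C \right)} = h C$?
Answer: $-170643$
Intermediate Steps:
$X{\left(h,C \right)} = C h$
$-152163 - X{\left(280,3 - -63 \right)} = -152163 - \left(3 - -63\right) 280 = -152163 - \left(3 + 63\right) 280 = -152163 - 66 \cdot 280 = -152163 - 18480 = -170643$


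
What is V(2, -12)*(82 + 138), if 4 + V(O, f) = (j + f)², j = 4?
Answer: 13200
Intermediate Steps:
V(O, f) = -4 + (4 + f)²
V(2, -12)*(82 + 138) = (-4 + (4 - 12)²)*(82 + 138) = (-4 + (-8)²)*220 = (-4 + 64)*220 = 60*220 = 13200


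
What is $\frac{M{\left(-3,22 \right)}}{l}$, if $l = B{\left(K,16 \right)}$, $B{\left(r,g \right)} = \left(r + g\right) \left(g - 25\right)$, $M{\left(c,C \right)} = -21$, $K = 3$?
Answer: $\frac{7}{57} \approx 0.12281$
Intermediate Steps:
$B{\left(r,g \right)} = \left(-25 + g\right) \left(g + r\right)$ ($B{\left(r,g \right)} = \left(g + r\right) \left(-25 + g\right) = \left(-25 + g\right) \left(g + r\right)$)
$l = -171$ ($l = 16^{2} - 400 - 75 + 16 \cdot 3 = 256 - 400 - 75 + 48 = -171$)
$\frac{M{\left(-3,22 \right)}}{l} = - \frac{21}{-171} = \left(-21\right) \left(- \frac{1}{171}\right) = \frac{7}{57}$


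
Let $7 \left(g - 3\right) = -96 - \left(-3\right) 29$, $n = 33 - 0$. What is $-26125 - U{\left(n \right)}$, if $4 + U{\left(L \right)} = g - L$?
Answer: $- \frac{182628}{7} \approx -26090.0$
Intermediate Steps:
$n = 33$ ($n = 33 + 0 = 33$)
$g = \frac{12}{7}$ ($g = 3 + \frac{-96 - \left(-3\right) 29}{7} = 3 + \frac{-96 - -87}{7} = 3 + \frac{-96 + 87}{7} = 3 + \frac{1}{7} \left(-9\right) = 3 - \frac{9}{7} = \frac{12}{7} \approx 1.7143$)
$U{\left(L \right)} = - \frac{16}{7} - L$ ($U{\left(L \right)} = -4 - \left(- \frac{12}{7} + L\right) = - \frac{16}{7} - L$)
$-26125 - U{\left(n \right)} = -26125 - \left(- \frac{16}{7} - 33\right) = -26125 - - \frac{247}{7} = -26125 + \frac{247}{7} = - \frac{182628}{7}$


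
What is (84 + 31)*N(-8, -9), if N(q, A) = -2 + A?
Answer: -1265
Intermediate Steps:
(84 + 31)*N(-8, -9) = (84 + 31)*(-2 - 9) = 115*(-11) = -1265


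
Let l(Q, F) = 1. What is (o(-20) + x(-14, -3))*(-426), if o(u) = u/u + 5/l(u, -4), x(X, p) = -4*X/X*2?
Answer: 852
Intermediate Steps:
x(X, p) = -8 (x(X, p) = -4*1*2 = -4*2 = -8)
o(u) = 6 (o(u) = u/u + 5/1 = 1 + 5*1 = 1 + 5 = 6)
(o(-20) + x(-14, -3))*(-426) = (6 - 8)*(-426) = -2*(-426) = 852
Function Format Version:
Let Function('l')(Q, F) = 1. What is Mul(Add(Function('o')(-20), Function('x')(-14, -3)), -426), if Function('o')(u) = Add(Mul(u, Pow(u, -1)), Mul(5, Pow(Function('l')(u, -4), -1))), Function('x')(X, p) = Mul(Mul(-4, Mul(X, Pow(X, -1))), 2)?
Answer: 852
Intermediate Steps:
Function('x')(X, p) = -8 (Function('x')(X, p) = Mul(Mul(-4, 1), 2) = Mul(-4, 2) = -8)
Function('o')(u) = 6 (Function('o')(u) = Add(Mul(u, Pow(u, -1)), Mul(5, Pow(1, -1))) = Add(1, Mul(5, 1)) = Add(1, 5) = 6)
Mul(Add(Function('o')(-20), Function('x')(-14, -3)), -426) = Mul(Add(6, -8), -426) = Mul(-2, -426) = 852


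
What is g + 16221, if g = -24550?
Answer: -8329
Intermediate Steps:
g + 16221 = -24550 + 16221 = -8329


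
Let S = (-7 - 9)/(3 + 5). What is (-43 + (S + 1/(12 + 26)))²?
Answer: 2920681/1444 ≈ 2022.6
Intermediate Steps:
S = -2 (S = -16/8 = -16*⅛ = -2)
(-43 + (S + 1/(12 + 26)))² = (-43 + (-2 + 1/(12 + 26)))² = (-43 + (-2 + 1/38))² = (-43 - 75/38)² = (-1709/38)² = 2920681/1444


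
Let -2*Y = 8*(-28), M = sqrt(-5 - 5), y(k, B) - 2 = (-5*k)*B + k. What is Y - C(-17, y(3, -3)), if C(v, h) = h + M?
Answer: 62 - I*sqrt(10) ≈ 62.0 - 3.1623*I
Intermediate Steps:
y(k, B) = 2 + k - 5*B*k (y(k, B) = 2 + ((-5*k)*B + k) = 2 + (-5*B*k + k) = 2 + (k - 5*B*k) = 2 + k - 5*B*k)
M = I*sqrt(10) (M = sqrt(-10) = I*sqrt(10) ≈ 3.1623*I)
C(v, h) = h + I*sqrt(10)
Y = 112 (Y = -4*(-28) = -1/2*(-224) = 112)
Y - C(-17, y(3, -3)) = 112 - ((2 + 3 - 5*(-3)*3) + I*sqrt(10)) = 112 - ((2 + 3 + 45) + I*sqrt(10)) = 112 - (50 + I*sqrt(10)) = 112 + (-50 - I*sqrt(10)) = 62 - I*sqrt(10)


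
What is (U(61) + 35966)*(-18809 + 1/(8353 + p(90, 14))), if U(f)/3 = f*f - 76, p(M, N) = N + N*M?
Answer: -8492563024042/9627 ≈ -8.8216e+8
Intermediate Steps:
p(M, N) = N + M*N
U(f) = -228 + 3*f² (U(f) = 3*(f*f - 76) = 3*(f² - 76) = 3*(-76 + f²) = -228 + 3*f²)
(U(61) + 35966)*(-18809 + 1/(8353 + p(90, 14))) = ((-228 + 3*61²) + 35966)*(-18809 + 1/(8353 + 14*(1 + 90))) = ((-228 + 3*3721) + 35966)*(-18809 + 1/(8353 + 14*91)) = ((-228 + 11163) + 35966)*(-18809 + 1/(8353 + 1274)) = (10935 + 35966)*(-18809 + 1/9627) = 46901*(-18809 + 1/9627) = 46901*(-181074242/9627) = -8492563024042/9627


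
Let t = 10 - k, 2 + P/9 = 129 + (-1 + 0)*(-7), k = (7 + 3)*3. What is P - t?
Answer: 1226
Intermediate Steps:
k = 30 (k = 10*3 = 30)
P = 1206 (P = -18 + 9*(129 + (-1 + 0)*(-7)) = -18 + 9*(129 - 1*(-7)) = -18 + 9*(129 + 7) = -18 + 9*136 = -18 + 1224 = 1206)
t = -20 (t = 10 - 1*30 = 10 - 30 = -20)
P - t = 1206 - 1*(-20) = 1206 + 20 = 1226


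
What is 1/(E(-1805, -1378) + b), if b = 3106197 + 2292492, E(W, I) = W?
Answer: 1/5396884 ≈ 1.8529e-7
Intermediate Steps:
b = 5398689
1/(E(-1805, -1378) + b) = 1/(-1805 + 5398689) = 1/5396884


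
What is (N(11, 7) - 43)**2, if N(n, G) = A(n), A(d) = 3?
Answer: 1600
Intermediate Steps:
N(n, G) = 3
(N(11, 7) - 43)**2 = (3 - 43)**2 = (-40)**2 = 1600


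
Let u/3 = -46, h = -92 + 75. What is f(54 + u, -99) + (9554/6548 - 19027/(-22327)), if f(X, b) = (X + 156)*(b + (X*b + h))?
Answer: 43157581209677/73098598 ≈ 5.9040e+5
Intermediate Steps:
h = -17
u = -138 (u = 3*(-46) = -138)
f(X, b) = (156 + X)*(-17 + b + X*b) (f(X, b) = (X + 156)*(b + (X*b - 17)) = (156 + X)*(b + (-17 + X*b)) = (156 + X)*(-17 + b + X*b))
f(54 + u, -99) + (9554/6548 - 19027/(-22327)) = (-2652 - 17*(54 - 138) + 156*(-99) - 99*(54 - 138)**2 + 157*(54 - 138)*(-99)) + (9554/6548 - 19027/(-22327)) = (-2652 - 17*(-84) - 15444 - 99*(-84)**2 + 157*(-84)*(-99)) + (9554*(1/6548) - 19027*(-1/22327)) = (-2652 + 1428 - 15444 - 99*7056 + 1305612) + (4777/3274 + 19027/22327) = (-2652 + 1428 - 15444 - 698544 + 1305612) + 168950477/73098598 = 590400 + 168950477/73098598 = 43157581209677/73098598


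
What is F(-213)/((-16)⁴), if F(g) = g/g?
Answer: 1/65536 ≈ 1.5259e-5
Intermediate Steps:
F(g) = 1
F(-213)/((-16)⁴) = 1/(-16)⁴ = 1/65536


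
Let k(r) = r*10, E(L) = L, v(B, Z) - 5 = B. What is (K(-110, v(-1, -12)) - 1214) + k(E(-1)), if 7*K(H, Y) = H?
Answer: -8678/7 ≈ -1239.7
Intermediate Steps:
v(B, Z) = 5 + B
K(H, Y) = H/7
k(r) = 10*r
(K(-110, v(-1, -12)) - 1214) + k(E(-1)) = ((⅐)*(-110) - 1214) + 10*(-1) = (-110/7 - 1214) - 10 = -8608/7 - 10 = -8678/7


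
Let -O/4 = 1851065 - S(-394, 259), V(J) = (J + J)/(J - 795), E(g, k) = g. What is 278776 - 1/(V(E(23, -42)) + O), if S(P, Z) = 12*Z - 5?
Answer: 795418556178762/2853253351 ≈ 2.7878e+5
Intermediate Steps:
S(P, Z) = -5 + 12*Z
V(J) = 2*J/(-795 + J) (V(J) = (2*J)/(-795 + J) = 2*J/(-795 + J))
O = -7391848 (O = -4*(1851065 - (-5 + 12*259)) = -4*(1851065 - (-5 + 3108)) = -4*(1851065 - 1*3103) = -4*(1851065 - 3103) = -4*1847962 = -7391848)
278776 - 1/(V(E(23, -42)) + O) = 278776 - 1/(2*23/(-795 + 23) - 7391848) = 278776 - 1/(2*23/(-772) - 7391848) = 278776 - 1/(2*23*(-1/772) - 7391848) = 278776 - 1/(-23/386 - 7391848) = 278776 - 1/(-2853253351/386) = 278776 - 1*(-386/2853253351) = 278776 + 386/2853253351 = 795418556178762/2853253351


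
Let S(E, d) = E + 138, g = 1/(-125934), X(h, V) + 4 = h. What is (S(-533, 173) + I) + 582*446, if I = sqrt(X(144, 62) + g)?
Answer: 259177 + sqrt(2220312003906)/125934 ≈ 2.5919e+5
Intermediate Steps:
X(h, V) = -4 + h
g = -1/125934 ≈ -7.9407e-6
S(E, d) = 138 + E
I = sqrt(2220312003906)/125934 (I = sqrt((-4 + 144) - 1/125934) = sqrt(140 - 1/125934) = sqrt(17630759/125934) = sqrt(2220312003906)/125934 ≈ 11.832)
(S(-533, 173) + I) + 582*446 = ((138 - 533) + sqrt(2220312003906)/125934) + 582*446 = (-395 + sqrt(2220312003906)/125934) + 259572 = 259177 + sqrt(2220312003906)/125934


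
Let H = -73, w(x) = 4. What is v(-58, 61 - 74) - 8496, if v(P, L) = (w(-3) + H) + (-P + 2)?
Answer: -8505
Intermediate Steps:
v(P, L) = -67 - P (v(P, L) = (4 - 73) + (-P + 2) = -69 + (2 - P) = -67 - P)
v(-58, 61 - 74) - 8496 = (-67 - 1*(-58)) - 8496 = (-67 + 58) - 8496 = -9 - 8496 = -8505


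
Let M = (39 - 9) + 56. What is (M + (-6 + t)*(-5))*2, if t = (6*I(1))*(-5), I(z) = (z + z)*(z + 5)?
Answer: 3832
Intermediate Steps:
I(z) = 2*z*(5 + z) (I(z) = (2*z)*(5 + z) = 2*z*(5 + z))
t = -360 (t = (6*(2*1*(5 + 1)))*(-5) = (6*(2*1*6))*(-5) = (6*12)*(-5) = 72*(-5) = -360)
M = 86 (M = 30 + 56 = 86)
(M + (-6 + t)*(-5))*2 = (86 + (-6 - 360)*(-5))*2 = (86 - 366*(-5))*2 = (86 + 1830)*2 = 1916*2 = 3832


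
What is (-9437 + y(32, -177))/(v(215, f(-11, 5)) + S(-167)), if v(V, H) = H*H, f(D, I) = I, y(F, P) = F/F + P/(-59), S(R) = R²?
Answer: -9433/27914 ≈ -0.33793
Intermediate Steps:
y(F, P) = 1 - P/59 (y(F, P) = 1 + P*(-1/59) = 1 - P/59)
v(V, H) = H²
(-9437 + y(32, -177))/(v(215, f(-11, 5)) + S(-167)) = (-9437 + (1 - 1/59*(-177)))/(5² + (-167)²) = (-9437 + (1 + 3))/(25 + 27889) = (-9437 + 4)/27914 = -9433*1/27914 = -9433/27914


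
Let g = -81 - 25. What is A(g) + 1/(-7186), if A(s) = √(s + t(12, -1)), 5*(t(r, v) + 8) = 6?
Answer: -1/7186 + 2*I*√705/5 ≈ -0.00013916 + 10.621*I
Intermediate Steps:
t(r, v) = -34/5 (t(r, v) = -8 + (⅕)*6 = -8 + 6/5 = -34/5)
g = -106
A(s) = √(-34/5 + s) (A(s) = √(s - 34/5) = √(-34/5 + s))
A(g) + 1/(-7186) = √(-170 + 25*(-106))/5 + 1/(-7186) = √(-170 - 2650)/5 - 1/7186 = √(-2820)/5 - 1/7186 = (2*I*√705)/5 - 1/7186 = 2*I*√705/5 - 1/7186 = -1/7186 + 2*I*√705/5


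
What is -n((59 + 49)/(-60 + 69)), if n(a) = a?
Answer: -12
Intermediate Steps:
-n((59 + 49)/(-60 + 69)) = -(59 + 49)/(-60 + 69) = -108/9 = -1*12 = -12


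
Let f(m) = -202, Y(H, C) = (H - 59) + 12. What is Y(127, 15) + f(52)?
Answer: -122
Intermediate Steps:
Y(H, C) = -47 + H (Y(H, C) = (-59 + H) + 12 = -47 + H)
Y(127, 15) + f(52) = (-47 + 127) - 202 = 80 - 202 = -122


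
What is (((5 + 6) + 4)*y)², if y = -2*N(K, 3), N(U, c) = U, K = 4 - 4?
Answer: 0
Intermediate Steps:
K = 0
y = 0 (y = -2*0 = 0)
(((5 + 6) + 4)*y)² = (((5 + 6) + 4)*0)² = ((11 + 4)*0)² = (15*0)² = 0² = 0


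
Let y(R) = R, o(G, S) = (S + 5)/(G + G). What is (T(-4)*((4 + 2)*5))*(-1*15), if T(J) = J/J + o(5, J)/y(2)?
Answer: -945/2 ≈ -472.50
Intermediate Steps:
o(G, S) = (5 + S)/(2*G) (o(G, S) = (5 + S)/((2*G)) = (5 + S)*(1/(2*G)) = (5 + S)/(2*G))
T(J) = 5/4 + J/20 (T(J) = J/J + ((1/2)*(5 + J)/5)/2 = 1 + ((1/2)*(1/5)*(5 + J))*(1/2) = 1 + (1/2 + J/10)*(1/2) = 1 + (1/4 + J/20) = 5/4 + J/20)
(T(-4)*((4 + 2)*5))*(-1*15) = ((5/4 + (1/20)*(-4))*((4 + 2)*5))*(-1*15) = ((5/4 - 1/5)*(6*5))*(-15) = ((21/20)*30)*(-15) = (63/2)*(-15) = -945/2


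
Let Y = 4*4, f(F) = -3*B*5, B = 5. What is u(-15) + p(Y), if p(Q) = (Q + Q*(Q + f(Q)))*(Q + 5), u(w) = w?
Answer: -19503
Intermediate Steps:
f(F) = -75 (f(F) = -3*5*5 = -15*5 = -75)
Y = 16
p(Q) = (5 + Q)*(Q + Q*(-75 + Q)) (p(Q) = (Q + Q*(Q - 75))*(Q + 5) = (Q + Q*(-75 + Q))*(5 + Q) = (5 + Q)*(Q + Q*(-75 + Q)))
u(-15) + p(Y) = -15 + 16*(-370 + 16**2 - 69*16) = -15 + 16*(-370 + 256 - 1104) = -15 + 16*(-1218) = -15 - 19488 = -19503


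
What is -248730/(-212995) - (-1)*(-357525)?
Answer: -15230157729/42599 ≈ -3.5752e+5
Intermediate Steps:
-248730/(-212995) - (-1)*(-357525) = -248730*(-1/212995) - 1*357525 = 49746/42599 - 357525 = -15230157729/42599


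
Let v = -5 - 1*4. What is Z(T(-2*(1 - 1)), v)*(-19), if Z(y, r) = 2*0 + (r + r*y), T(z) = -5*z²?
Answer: 171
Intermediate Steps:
v = -9 (v = -5 - 4 = -9)
Z(y, r) = r + r*y (Z(y, r) = 0 + (r + r*y) = r + r*y)
Z(T(-2*(1 - 1)), v)*(-19) = -9*(1 - 5*4*(1 - 1)²)*(-19) = -9*(1 - 5*(-2*0)²)*(-19) = -9*(1 - 5*0²)*(-19) = -9*(1 - 5*0)*(-19) = -9*(1 + 0)*(-19) = -9*1*(-19) = -9*(-19) = 171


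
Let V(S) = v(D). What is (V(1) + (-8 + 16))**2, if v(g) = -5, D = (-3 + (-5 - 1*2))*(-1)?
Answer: 9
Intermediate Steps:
D = 10 (D = (-3 + (-5 - 2))*(-1) = (-3 - 7)*(-1) = -10*(-1) = 10)
V(S) = -5
(V(1) + (-8 + 16))**2 = (-5 + (-8 + 16))**2 = (-5 + 8)**2 = 3**2 = 9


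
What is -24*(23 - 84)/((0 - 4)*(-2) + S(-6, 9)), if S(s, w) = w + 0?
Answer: 1464/17 ≈ 86.118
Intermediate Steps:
S(s, w) = w
-24*(23 - 84)/((0 - 4)*(-2) + S(-6, 9)) = -24*(23 - 84)/((0 - 4)*(-2) + 9) = -(-1464)/(-4*(-2) + 9) = -(-1464)/(8 + 9) = -(-1464)/17 = -24*(-61/17) = 1464/17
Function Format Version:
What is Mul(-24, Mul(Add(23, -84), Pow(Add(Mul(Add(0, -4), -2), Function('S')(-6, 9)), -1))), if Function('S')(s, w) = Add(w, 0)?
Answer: Rational(1464, 17) ≈ 86.118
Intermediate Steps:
Function('S')(s, w) = w
Mul(-24, Mul(Add(23, -84), Pow(Add(Mul(Add(0, -4), -2), Function('S')(-6, 9)), -1))) = Mul(-24, Mul(Add(23, -84), Pow(Add(Mul(Add(0, -4), -2), 9), -1))) = Mul(-24, Mul(-61, Pow(Add(Mul(-4, -2), 9), -1))) = Mul(-24, Mul(-61, Pow(Add(8, 9), -1))) = Mul(-24, Mul(-61, Pow(17, -1))) = Mul(-24, Mul(-61, Rational(1, 17))) = Mul(-24, Rational(-61, 17)) = Rational(1464, 17)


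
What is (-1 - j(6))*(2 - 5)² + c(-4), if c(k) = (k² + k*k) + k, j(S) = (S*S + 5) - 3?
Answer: -323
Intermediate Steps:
j(S) = 2 + S² (j(S) = (S² + 5) - 3 = (5 + S²) - 3 = 2 + S²)
c(k) = k + 2*k² (c(k) = (k² + k²) + k = 2*k² + k = k + 2*k²)
(-1 - j(6))*(2 - 5)² + c(-4) = (-1 - (2 + 6²))*(2 - 5)² - 4*(1 + 2*(-4)) = (-1 - (2 + 36))*(-3)² - 4*(1 - 8) = (-1 - 1*38)*9 - 4*(-7) = (-1 - 38)*9 + 28 = -39*9 + 28 = -351 + 28 = -323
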